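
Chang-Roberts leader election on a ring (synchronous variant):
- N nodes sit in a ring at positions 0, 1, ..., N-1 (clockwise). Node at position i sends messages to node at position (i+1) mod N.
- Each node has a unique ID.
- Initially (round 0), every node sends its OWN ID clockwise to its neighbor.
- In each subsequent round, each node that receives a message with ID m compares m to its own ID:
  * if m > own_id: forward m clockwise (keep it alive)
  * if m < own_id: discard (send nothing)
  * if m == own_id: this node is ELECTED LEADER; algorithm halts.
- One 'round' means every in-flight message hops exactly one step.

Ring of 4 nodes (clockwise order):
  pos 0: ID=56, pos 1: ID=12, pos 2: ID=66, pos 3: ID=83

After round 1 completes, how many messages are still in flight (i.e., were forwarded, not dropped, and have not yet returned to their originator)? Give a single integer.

Answer: 2

Derivation:
Round 1: pos1(id12) recv 56: fwd; pos2(id66) recv 12: drop; pos3(id83) recv 66: drop; pos0(id56) recv 83: fwd
After round 1: 2 messages still in flight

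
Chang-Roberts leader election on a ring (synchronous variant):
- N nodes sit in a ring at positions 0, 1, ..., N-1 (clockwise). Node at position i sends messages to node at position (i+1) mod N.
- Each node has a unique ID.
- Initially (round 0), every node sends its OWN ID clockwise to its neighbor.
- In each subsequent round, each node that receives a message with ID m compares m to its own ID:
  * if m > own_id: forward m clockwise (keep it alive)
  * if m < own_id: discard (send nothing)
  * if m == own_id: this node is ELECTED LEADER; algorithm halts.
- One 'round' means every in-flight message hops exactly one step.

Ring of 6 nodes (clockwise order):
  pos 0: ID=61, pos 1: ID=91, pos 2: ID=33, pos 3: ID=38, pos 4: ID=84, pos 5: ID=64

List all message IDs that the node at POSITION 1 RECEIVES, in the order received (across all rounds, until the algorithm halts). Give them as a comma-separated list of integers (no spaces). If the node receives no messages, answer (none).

Answer: 61,64,84,91

Derivation:
Round 1: pos1(id91) recv 61: drop; pos2(id33) recv 91: fwd; pos3(id38) recv 33: drop; pos4(id84) recv 38: drop; pos5(id64) recv 84: fwd; pos0(id61) recv 64: fwd
Round 2: pos3(id38) recv 91: fwd; pos0(id61) recv 84: fwd; pos1(id91) recv 64: drop
Round 3: pos4(id84) recv 91: fwd; pos1(id91) recv 84: drop
Round 4: pos5(id64) recv 91: fwd
Round 5: pos0(id61) recv 91: fwd
Round 6: pos1(id91) recv 91: ELECTED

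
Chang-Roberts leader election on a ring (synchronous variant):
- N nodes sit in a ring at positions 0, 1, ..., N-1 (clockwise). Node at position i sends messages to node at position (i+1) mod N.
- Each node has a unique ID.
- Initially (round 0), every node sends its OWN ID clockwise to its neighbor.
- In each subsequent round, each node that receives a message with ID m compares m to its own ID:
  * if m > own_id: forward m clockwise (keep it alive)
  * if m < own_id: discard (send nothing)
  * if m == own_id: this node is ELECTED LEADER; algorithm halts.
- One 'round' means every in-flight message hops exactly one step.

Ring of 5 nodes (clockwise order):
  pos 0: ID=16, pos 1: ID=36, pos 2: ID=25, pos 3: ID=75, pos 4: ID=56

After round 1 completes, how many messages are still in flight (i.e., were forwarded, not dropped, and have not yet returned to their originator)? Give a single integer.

Answer: 3

Derivation:
Round 1: pos1(id36) recv 16: drop; pos2(id25) recv 36: fwd; pos3(id75) recv 25: drop; pos4(id56) recv 75: fwd; pos0(id16) recv 56: fwd
After round 1: 3 messages still in flight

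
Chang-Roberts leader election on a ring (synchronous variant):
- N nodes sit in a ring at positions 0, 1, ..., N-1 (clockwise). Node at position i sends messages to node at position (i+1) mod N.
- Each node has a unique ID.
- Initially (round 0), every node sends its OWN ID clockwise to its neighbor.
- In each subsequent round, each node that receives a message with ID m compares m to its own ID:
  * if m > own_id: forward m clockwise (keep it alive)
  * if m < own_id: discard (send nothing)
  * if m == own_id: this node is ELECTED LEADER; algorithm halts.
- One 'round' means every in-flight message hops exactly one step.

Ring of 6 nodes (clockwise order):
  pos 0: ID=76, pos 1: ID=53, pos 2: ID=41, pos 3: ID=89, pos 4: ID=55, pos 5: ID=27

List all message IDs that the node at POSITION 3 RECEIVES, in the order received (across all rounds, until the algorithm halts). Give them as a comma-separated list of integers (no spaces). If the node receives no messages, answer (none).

Answer: 41,53,76,89

Derivation:
Round 1: pos1(id53) recv 76: fwd; pos2(id41) recv 53: fwd; pos3(id89) recv 41: drop; pos4(id55) recv 89: fwd; pos5(id27) recv 55: fwd; pos0(id76) recv 27: drop
Round 2: pos2(id41) recv 76: fwd; pos3(id89) recv 53: drop; pos5(id27) recv 89: fwd; pos0(id76) recv 55: drop
Round 3: pos3(id89) recv 76: drop; pos0(id76) recv 89: fwd
Round 4: pos1(id53) recv 89: fwd
Round 5: pos2(id41) recv 89: fwd
Round 6: pos3(id89) recv 89: ELECTED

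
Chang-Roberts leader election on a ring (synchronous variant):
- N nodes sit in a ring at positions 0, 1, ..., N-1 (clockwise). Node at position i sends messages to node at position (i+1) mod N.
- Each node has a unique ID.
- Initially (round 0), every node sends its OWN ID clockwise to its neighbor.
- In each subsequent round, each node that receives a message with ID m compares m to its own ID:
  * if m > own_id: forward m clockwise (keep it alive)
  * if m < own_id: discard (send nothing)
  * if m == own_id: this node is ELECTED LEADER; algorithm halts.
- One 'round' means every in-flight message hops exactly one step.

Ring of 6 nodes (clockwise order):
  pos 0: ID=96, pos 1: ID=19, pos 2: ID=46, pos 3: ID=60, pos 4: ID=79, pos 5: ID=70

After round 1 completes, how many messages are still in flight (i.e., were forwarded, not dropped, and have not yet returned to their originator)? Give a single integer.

Answer: 2

Derivation:
Round 1: pos1(id19) recv 96: fwd; pos2(id46) recv 19: drop; pos3(id60) recv 46: drop; pos4(id79) recv 60: drop; pos5(id70) recv 79: fwd; pos0(id96) recv 70: drop
After round 1: 2 messages still in flight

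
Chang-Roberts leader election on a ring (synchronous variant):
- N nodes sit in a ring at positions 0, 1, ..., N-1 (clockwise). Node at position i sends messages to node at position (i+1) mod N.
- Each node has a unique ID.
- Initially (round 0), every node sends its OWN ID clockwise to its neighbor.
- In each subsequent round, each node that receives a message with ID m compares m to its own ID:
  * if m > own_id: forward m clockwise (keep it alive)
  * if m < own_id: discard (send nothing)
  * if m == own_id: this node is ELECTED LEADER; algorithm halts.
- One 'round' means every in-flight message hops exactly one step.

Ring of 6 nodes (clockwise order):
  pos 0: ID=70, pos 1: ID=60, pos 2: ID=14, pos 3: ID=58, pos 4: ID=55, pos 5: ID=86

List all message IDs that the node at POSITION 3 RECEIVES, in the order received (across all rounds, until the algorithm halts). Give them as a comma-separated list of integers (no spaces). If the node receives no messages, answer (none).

Round 1: pos1(id60) recv 70: fwd; pos2(id14) recv 60: fwd; pos3(id58) recv 14: drop; pos4(id55) recv 58: fwd; pos5(id86) recv 55: drop; pos0(id70) recv 86: fwd
Round 2: pos2(id14) recv 70: fwd; pos3(id58) recv 60: fwd; pos5(id86) recv 58: drop; pos1(id60) recv 86: fwd
Round 3: pos3(id58) recv 70: fwd; pos4(id55) recv 60: fwd; pos2(id14) recv 86: fwd
Round 4: pos4(id55) recv 70: fwd; pos5(id86) recv 60: drop; pos3(id58) recv 86: fwd
Round 5: pos5(id86) recv 70: drop; pos4(id55) recv 86: fwd
Round 6: pos5(id86) recv 86: ELECTED

Answer: 14,60,70,86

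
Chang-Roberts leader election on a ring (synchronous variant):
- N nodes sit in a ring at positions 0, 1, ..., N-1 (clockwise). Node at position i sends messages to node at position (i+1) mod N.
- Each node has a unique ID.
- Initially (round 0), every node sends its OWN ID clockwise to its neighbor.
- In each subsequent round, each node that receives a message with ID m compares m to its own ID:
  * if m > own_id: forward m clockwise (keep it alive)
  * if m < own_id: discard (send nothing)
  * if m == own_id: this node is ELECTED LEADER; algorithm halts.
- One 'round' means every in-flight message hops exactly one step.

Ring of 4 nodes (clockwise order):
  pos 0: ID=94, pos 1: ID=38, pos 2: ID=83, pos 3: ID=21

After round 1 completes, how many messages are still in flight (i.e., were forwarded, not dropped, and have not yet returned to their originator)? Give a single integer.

Round 1: pos1(id38) recv 94: fwd; pos2(id83) recv 38: drop; pos3(id21) recv 83: fwd; pos0(id94) recv 21: drop
After round 1: 2 messages still in flight

Answer: 2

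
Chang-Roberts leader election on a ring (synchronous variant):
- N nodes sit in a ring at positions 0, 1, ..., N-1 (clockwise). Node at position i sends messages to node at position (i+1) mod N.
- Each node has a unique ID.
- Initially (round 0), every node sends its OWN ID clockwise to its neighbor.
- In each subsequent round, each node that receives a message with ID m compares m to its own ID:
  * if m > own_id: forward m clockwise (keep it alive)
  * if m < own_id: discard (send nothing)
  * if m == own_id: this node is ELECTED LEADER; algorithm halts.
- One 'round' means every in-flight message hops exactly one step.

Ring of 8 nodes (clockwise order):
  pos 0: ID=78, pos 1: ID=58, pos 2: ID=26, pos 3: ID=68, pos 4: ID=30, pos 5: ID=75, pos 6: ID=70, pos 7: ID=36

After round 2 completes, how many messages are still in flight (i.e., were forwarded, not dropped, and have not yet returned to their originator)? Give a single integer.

Answer: 2

Derivation:
Round 1: pos1(id58) recv 78: fwd; pos2(id26) recv 58: fwd; pos3(id68) recv 26: drop; pos4(id30) recv 68: fwd; pos5(id75) recv 30: drop; pos6(id70) recv 75: fwd; pos7(id36) recv 70: fwd; pos0(id78) recv 36: drop
Round 2: pos2(id26) recv 78: fwd; pos3(id68) recv 58: drop; pos5(id75) recv 68: drop; pos7(id36) recv 75: fwd; pos0(id78) recv 70: drop
After round 2: 2 messages still in flight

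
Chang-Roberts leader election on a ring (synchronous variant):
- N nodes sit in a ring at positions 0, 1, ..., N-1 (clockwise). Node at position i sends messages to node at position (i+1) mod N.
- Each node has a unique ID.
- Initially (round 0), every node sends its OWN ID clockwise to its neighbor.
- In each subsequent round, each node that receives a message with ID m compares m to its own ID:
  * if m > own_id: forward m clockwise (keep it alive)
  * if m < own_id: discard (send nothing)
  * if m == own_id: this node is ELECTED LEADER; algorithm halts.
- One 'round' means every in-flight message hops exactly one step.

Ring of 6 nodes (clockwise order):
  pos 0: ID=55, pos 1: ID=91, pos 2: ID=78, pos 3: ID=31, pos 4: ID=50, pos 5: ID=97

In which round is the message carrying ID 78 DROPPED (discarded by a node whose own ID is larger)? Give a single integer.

Round 1: pos1(id91) recv 55: drop; pos2(id78) recv 91: fwd; pos3(id31) recv 78: fwd; pos4(id50) recv 31: drop; pos5(id97) recv 50: drop; pos0(id55) recv 97: fwd
Round 2: pos3(id31) recv 91: fwd; pos4(id50) recv 78: fwd; pos1(id91) recv 97: fwd
Round 3: pos4(id50) recv 91: fwd; pos5(id97) recv 78: drop; pos2(id78) recv 97: fwd
Round 4: pos5(id97) recv 91: drop; pos3(id31) recv 97: fwd
Round 5: pos4(id50) recv 97: fwd
Round 6: pos5(id97) recv 97: ELECTED
Message ID 78 originates at pos 2; dropped at pos 5 in round 3

Answer: 3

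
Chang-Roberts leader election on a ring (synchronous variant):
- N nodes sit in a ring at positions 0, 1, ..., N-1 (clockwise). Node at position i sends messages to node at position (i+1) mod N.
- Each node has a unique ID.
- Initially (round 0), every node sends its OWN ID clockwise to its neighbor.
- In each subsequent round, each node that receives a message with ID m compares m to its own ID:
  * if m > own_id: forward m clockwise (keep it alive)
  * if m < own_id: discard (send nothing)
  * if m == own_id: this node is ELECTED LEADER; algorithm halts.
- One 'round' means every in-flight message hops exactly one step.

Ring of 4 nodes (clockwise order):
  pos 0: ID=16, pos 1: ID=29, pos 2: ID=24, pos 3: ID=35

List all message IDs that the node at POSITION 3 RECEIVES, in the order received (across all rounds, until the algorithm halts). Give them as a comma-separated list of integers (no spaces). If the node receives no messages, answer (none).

Round 1: pos1(id29) recv 16: drop; pos2(id24) recv 29: fwd; pos3(id35) recv 24: drop; pos0(id16) recv 35: fwd
Round 2: pos3(id35) recv 29: drop; pos1(id29) recv 35: fwd
Round 3: pos2(id24) recv 35: fwd
Round 4: pos3(id35) recv 35: ELECTED

Answer: 24,29,35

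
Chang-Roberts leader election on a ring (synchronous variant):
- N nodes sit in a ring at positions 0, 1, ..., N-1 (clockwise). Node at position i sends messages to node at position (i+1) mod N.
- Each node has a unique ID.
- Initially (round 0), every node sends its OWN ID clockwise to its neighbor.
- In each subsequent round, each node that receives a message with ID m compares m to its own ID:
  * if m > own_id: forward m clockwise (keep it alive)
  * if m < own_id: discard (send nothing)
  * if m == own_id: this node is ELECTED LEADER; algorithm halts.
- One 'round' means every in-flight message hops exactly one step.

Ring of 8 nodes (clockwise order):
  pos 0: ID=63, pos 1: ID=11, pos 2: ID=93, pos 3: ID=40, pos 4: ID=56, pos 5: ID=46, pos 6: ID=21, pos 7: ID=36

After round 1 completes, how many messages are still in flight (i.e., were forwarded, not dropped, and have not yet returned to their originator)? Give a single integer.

Answer: 4

Derivation:
Round 1: pos1(id11) recv 63: fwd; pos2(id93) recv 11: drop; pos3(id40) recv 93: fwd; pos4(id56) recv 40: drop; pos5(id46) recv 56: fwd; pos6(id21) recv 46: fwd; pos7(id36) recv 21: drop; pos0(id63) recv 36: drop
After round 1: 4 messages still in flight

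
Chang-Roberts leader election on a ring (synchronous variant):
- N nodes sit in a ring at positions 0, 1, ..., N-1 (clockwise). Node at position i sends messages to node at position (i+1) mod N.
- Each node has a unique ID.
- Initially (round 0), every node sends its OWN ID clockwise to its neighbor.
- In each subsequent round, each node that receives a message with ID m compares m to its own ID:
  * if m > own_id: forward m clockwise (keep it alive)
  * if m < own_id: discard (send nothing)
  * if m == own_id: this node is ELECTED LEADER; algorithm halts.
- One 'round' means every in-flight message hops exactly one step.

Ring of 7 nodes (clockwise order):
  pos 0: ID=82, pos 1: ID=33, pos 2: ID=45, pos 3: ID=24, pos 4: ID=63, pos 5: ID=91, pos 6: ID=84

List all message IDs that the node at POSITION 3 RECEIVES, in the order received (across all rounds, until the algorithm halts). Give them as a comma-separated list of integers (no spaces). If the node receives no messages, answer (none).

Round 1: pos1(id33) recv 82: fwd; pos2(id45) recv 33: drop; pos3(id24) recv 45: fwd; pos4(id63) recv 24: drop; pos5(id91) recv 63: drop; pos6(id84) recv 91: fwd; pos0(id82) recv 84: fwd
Round 2: pos2(id45) recv 82: fwd; pos4(id63) recv 45: drop; pos0(id82) recv 91: fwd; pos1(id33) recv 84: fwd
Round 3: pos3(id24) recv 82: fwd; pos1(id33) recv 91: fwd; pos2(id45) recv 84: fwd
Round 4: pos4(id63) recv 82: fwd; pos2(id45) recv 91: fwd; pos3(id24) recv 84: fwd
Round 5: pos5(id91) recv 82: drop; pos3(id24) recv 91: fwd; pos4(id63) recv 84: fwd
Round 6: pos4(id63) recv 91: fwd; pos5(id91) recv 84: drop
Round 7: pos5(id91) recv 91: ELECTED

Answer: 45,82,84,91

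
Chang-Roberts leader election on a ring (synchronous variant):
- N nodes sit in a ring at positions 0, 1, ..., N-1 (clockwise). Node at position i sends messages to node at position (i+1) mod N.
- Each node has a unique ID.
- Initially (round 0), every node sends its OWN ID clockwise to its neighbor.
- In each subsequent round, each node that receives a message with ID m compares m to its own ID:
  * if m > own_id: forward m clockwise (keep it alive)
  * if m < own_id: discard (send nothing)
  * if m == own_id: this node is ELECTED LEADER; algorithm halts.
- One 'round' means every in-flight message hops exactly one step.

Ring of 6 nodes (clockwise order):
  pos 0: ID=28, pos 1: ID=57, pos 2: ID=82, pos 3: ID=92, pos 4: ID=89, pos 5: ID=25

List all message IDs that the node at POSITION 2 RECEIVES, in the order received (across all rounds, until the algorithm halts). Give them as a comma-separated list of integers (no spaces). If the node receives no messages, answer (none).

Round 1: pos1(id57) recv 28: drop; pos2(id82) recv 57: drop; pos3(id92) recv 82: drop; pos4(id89) recv 92: fwd; pos5(id25) recv 89: fwd; pos0(id28) recv 25: drop
Round 2: pos5(id25) recv 92: fwd; pos0(id28) recv 89: fwd
Round 3: pos0(id28) recv 92: fwd; pos1(id57) recv 89: fwd
Round 4: pos1(id57) recv 92: fwd; pos2(id82) recv 89: fwd
Round 5: pos2(id82) recv 92: fwd; pos3(id92) recv 89: drop
Round 6: pos3(id92) recv 92: ELECTED

Answer: 57,89,92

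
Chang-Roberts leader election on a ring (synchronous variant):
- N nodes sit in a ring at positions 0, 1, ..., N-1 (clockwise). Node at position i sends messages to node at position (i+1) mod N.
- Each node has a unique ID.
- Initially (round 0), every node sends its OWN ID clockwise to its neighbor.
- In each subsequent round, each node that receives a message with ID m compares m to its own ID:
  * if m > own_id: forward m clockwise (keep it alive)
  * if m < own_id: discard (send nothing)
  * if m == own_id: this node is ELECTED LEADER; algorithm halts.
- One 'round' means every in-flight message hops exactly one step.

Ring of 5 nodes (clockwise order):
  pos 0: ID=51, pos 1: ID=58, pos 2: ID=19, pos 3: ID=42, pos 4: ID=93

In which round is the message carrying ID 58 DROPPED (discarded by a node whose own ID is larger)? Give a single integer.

Round 1: pos1(id58) recv 51: drop; pos2(id19) recv 58: fwd; pos3(id42) recv 19: drop; pos4(id93) recv 42: drop; pos0(id51) recv 93: fwd
Round 2: pos3(id42) recv 58: fwd; pos1(id58) recv 93: fwd
Round 3: pos4(id93) recv 58: drop; pos2(id19) recv 93: fwd
Round 4: pos3(id42) recv 93: fwd
Round 5: pos4(id93) recv 93: ELECTED
Message ID 58 originates at pos 1; dropped at pos 4 in round 3

Answer: 3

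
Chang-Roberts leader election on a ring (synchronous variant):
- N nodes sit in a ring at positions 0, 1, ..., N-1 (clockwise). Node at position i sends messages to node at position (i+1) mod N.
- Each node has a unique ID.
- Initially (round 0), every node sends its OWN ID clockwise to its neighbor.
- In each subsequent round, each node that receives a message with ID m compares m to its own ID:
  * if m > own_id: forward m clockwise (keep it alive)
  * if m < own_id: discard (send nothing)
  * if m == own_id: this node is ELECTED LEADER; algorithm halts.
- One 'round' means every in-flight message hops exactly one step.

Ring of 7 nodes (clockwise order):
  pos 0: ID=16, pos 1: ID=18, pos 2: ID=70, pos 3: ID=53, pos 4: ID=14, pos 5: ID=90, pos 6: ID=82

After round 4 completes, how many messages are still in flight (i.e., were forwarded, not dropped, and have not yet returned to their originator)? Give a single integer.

Answer: 2

Derivation:
Round 1: pos1(id18) recv 16: drop; pos2(id70) recv 18: drop; pos3(id53) recv 70: fwd; pos4(id14) recv 53: fwd; pos5(id90) recv 14: drop; pos6(id82) recv 90: fwd; pos0(id16) recv 82: fwd
Round 2: pos4(id14) recv 70: fwd; pos5(id90) recv 53: drop; pos0(id16) recv 90: fwd; pos1(id18) recv 82: fwd
Round 3: pos5(id90) recv 70: drop; pos1(id18) recv 90: fwd; pos2(id70) recv 82: fwd
Round 4: pos2(id70) recv 90: fwd; pos3(id53) recv 82: fwd
After round 4: 2 messages still in flight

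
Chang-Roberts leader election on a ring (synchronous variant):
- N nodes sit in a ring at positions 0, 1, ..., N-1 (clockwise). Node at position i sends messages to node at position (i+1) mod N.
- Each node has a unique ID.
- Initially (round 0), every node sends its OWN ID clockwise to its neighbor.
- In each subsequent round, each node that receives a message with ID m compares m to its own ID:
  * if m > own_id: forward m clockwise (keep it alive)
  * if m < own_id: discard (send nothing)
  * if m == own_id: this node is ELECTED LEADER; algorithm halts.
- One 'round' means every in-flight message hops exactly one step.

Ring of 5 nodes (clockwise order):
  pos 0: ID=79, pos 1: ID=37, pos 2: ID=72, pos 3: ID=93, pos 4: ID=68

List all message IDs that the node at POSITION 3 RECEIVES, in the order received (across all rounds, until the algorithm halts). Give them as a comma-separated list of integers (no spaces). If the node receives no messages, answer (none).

Round 1: pos1(id37) recv 79: fwd; pos2(id72) recv 37: drop; pos3(id93) recv 72: drop; pos4(id68) recv 93: fwd; pos0(id79) recv 68: drop
Round 2: pos2(id72) recv 79: fwd; pos0(id79) recv 93: fwd
Round 3: pos3(id93) recv 79: drop; pos1(id37) recv 93: fwd
Round 4: pos2(id72) recv 93: fwd
Round 5: pos3(id93) recv 93: ELECTED

Answer: 72,79,93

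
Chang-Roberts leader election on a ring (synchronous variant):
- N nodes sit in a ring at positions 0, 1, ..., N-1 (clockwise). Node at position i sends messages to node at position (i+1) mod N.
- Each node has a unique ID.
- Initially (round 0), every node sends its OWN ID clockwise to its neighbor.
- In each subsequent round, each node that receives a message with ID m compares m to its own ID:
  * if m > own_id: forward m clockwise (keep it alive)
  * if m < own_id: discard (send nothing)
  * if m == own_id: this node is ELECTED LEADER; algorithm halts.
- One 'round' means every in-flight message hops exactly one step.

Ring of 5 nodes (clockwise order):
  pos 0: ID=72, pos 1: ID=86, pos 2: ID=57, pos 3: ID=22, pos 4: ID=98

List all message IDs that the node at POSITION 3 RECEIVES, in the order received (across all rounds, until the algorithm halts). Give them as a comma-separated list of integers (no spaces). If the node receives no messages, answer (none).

Round 1: pos1(id86) recv 72: drop; pos2(id57) recv 86: fwd; pos3(id22) recv 57: fwd; pos4(id98) recv 22: drop; pos0(id72) recv 98: fwd
Round 2: pos3(id22) recv 86: fwd; pos4(id98) recv 57: drop; pos1(id86) recv 98: fwd
Round 3: pos4(id98) recv 86: drop; pos2(id57) recv 98: fwd
Round 4: pos3(id22) recv 98: fwd
Round 5: pos4(id98) recv 98: ELECTED

Answer: 57,86,98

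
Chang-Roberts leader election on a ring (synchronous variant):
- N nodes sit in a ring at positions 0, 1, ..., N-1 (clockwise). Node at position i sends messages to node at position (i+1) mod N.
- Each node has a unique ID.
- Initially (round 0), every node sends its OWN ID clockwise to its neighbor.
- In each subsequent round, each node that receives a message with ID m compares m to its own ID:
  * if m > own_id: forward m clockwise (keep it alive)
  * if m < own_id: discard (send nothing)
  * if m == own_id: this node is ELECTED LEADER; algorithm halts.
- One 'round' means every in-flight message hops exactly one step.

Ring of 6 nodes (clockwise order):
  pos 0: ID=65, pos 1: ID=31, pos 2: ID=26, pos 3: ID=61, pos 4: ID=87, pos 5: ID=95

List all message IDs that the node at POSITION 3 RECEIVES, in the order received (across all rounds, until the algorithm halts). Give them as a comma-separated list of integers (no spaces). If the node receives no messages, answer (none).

Round 1: pos1(id31) recv 65: fwd; pos2(id26) recv 31: fwd; pos3(id61) recv 26: drop; pos4(id87) recv 61: drop; pos5(id95) recv 87: drop; pos0(id65) recv 95: fwd
Round 2: pos2(id26) recv 65: fwd; pos3(id61) recv 31: drop; pos1(id31) recv 95: fwd
Round 3: pos3(id61) recv 65: fwd; pos2(id26) recv 95: fwd
Round 4: pos4(id87) recv 65: drop; pos3(id61) recv 95: fwd
Round 5: pos4(id87) recv 95: fwd
Round 6: pos5(id95) recv 95: ELECTED

Answer: 26,31,65,95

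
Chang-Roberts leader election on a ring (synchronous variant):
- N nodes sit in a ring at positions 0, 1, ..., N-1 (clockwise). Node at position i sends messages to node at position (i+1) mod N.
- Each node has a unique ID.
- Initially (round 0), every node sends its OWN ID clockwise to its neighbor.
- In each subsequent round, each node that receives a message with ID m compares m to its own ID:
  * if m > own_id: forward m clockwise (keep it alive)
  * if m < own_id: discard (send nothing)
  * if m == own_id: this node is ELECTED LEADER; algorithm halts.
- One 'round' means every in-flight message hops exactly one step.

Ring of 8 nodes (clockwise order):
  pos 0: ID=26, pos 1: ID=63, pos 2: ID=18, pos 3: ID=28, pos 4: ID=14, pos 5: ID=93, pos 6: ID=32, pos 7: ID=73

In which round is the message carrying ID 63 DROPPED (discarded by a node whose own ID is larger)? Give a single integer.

Round 1: pos1(id63) recv 26: drop; pos2(id18) recv 63: fwd; pos3(id28) recv 18: drop; pos4(id14) recv 28: fwd; pos5(id93) recv 14: drop; pos6(id32) recv 93: fwd; pos7(id73) recv 32: drop; pos0(id26) recv 73: fwd
Round 2: pos3(id28) recv 63: fwd; pos5(id93) recv 28: drop; pos7(id73) recv 93: fwd; pos1(id63) recv 73: fwd
Round 3: pos4(id14) recv 63: fwd; pos0(id26) recv 93: fwd; pos2(id18) recv 73: fwd
Round 4: pos5(id93) recv 63: drop; pos1(id63) recv 93: fwd; pos3(id28) recv 73: fwd
Round 5: pos2(id18) recv 93: fwd; pos4(id14) recv 73: fwd
Round 6: pos3(id28) recv 93: fwd; pos5(id93) recv 73: drop
Round 7: pos4(id14) recv 93: fwd
Round 8: pos5(id93) recv 93: ELECTED
Message ID 63 originates at pos 1; dropped at pos 5 in round 4

Answer: 4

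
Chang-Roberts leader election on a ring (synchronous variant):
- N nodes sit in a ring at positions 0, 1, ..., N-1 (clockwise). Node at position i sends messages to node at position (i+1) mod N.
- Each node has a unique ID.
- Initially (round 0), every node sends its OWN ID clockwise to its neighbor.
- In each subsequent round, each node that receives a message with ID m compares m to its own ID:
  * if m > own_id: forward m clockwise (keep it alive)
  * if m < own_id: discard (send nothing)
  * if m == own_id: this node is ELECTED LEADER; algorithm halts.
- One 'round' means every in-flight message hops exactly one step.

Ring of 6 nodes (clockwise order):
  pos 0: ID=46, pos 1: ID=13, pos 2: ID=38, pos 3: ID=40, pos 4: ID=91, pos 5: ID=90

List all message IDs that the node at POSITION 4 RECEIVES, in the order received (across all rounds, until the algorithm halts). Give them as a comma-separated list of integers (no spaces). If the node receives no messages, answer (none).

Round 1: pos1(id13) recv 46: fwd; pos2(id38) recv 13: drop; pos3(id40) recv 38: drop; pos4(id91) recv 40: drop; pos5(id90) recv 91: fwd; pos0(id46) recv 90: fwd
Round 2: pos2(id38) recv 46: fwd; pos0(id46) recv 91: fwd; pos1(id13) recv 90: fwd
Round 3: pos3(id40) recv 46: fwd; pos1(id13) recv 91: fwd; pos2(id38) recv 90: fwd
Round 4: pos4(id91) recv 46: drop; pos2(id38) recv 91: fwd; pos3(id40) recv 90: fwd
Round 5: pos3(id40) recv 91: fwd; pos4(id91) recv 90: drop
Round 6: pos4(id91) recv 91: ELECTED

Answer: 40,46,90,91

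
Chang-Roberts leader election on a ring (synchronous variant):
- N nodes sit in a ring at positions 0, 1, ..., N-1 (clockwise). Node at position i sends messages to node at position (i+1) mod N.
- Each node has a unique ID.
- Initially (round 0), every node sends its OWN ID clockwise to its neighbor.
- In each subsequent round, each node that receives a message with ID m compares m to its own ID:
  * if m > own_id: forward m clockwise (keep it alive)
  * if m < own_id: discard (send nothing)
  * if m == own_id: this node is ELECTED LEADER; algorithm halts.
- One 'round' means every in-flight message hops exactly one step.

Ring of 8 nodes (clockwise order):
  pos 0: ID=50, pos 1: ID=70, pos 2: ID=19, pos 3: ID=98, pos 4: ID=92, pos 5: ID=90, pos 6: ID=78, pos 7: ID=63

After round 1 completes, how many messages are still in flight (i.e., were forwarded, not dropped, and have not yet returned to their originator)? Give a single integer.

Round 1: pos1(id70) recv 50: drop; pos2(id19) recv 70: fwd; pos3(id98) recv 19: drop; pos4(id92) recv 98: fwd; pos5(id90) recv 92: fwd; pos6(id78) recv 90: fwd; pos7(id63) recv 78: fwd; pos0(id50) recv 63: fwd
After round 1: 6 messages still in flight

Answer: 6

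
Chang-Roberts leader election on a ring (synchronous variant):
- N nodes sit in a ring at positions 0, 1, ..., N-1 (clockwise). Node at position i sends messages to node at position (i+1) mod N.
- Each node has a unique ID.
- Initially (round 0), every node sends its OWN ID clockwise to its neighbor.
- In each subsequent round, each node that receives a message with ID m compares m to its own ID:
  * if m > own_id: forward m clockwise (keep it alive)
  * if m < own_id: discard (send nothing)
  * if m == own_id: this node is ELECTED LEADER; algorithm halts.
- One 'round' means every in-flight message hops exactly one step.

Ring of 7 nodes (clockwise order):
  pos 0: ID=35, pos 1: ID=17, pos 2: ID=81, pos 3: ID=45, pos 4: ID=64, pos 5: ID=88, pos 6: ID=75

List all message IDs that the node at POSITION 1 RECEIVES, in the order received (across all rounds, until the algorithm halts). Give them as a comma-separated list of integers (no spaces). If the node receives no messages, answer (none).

Answer: 35,75,88

Derivation:
Round 1: pos1(id17) recv 35: fwd; pos2(id81) recv 17: drop; pos3(id45) recv 81: fwd; pos4(id64) recv 45: drop; pos5(id88) recv 64: drop; pos6(id75) recv 88: fwd; pos0(id35) recv 75: fwd
Round 2: pos2(id81) recv 35: drop; pos4(id64) recv 81: fwd; pos0(id35) recv 88: fwd; pos1(id17) recv 75: fwd
Round 3: pos5(id88) recv 81: drop; pos1(id17) recv 88: fwd; pos2(id81) recv 75: drop
Round 4: pos2(id81) recv 88: fwd
Round 5: pos3(id45) recv 88: fwd
Round 6: pos4(id64) recv 88: fwd
Round 7: pos5(id88) recv 88: ELECTED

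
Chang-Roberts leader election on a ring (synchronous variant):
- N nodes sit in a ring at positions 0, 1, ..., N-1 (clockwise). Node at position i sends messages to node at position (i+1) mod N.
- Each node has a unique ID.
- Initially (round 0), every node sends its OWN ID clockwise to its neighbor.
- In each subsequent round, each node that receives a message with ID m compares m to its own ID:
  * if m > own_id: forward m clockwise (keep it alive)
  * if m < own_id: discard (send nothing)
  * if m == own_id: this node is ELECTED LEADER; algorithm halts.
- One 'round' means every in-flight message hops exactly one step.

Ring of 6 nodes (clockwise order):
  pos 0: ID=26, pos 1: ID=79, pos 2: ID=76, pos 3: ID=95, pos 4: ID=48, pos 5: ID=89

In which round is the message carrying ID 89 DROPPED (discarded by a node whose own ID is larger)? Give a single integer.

Round 1: pos1(id79) recv 26: drop; pos2(id76) recv 79: fwd; pos3(id95) recv 76: drop; pos4(id48) recv 95: fwd; pos5(id89) recv 48: drop; pos0(id26) recv 89: fwd
Round 2: pos3(id95) recv 79: drop; pos5(id89) recv 95: fwd; pos1(id79) recv 89: fwd
Round 3: pos0(id26) recv 95: fwd; pos2(id76) recv 89: fwd
Round 4: pos1(id79) recv 95: fwd; pos3(id95) recv 89: drop
Round 5: pos2(id76) recv 95: fwd
Round 6: pos3(id95) recv 95: ELECTED
Message ID 89 originates at pos 5; dropped at pos 3 in round 4

Answer: 4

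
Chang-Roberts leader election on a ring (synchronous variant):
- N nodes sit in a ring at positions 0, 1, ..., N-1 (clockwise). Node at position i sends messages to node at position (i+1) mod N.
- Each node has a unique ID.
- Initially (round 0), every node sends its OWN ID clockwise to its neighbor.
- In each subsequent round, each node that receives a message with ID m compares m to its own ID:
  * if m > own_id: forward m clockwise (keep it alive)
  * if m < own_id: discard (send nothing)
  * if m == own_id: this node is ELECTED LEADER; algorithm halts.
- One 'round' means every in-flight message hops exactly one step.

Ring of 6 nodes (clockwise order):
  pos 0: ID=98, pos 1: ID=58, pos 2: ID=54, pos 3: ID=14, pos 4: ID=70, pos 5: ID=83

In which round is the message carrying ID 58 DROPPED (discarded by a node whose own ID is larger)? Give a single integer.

Round 1: pos1(id58) recv 98: fwd; pos2(id54) recv 58: fwd; pos3(id14) recv 54: fwd; pos4(id70) recv 14: drop; pos5(id83) recv 70: drop; pos0(id98) recv 83: drop
Round 2: pos2(id54) recv 98: fwd; pos3(id14) recv 58: fwd; pos4(id70) recv 54: drop
Round 3: pos3(id14) recv 98: fwd; pos4(id70) recv 58: drop
Round 4: pos4(id70) recv 98: fwd
Round 5: pos5(id83) recv 98: fwd
Round 6: pos0(id98) recv 98: ELECTED
Message ID 58 originates at pos 1; dropped at pos 4 in round 3

Answer: 3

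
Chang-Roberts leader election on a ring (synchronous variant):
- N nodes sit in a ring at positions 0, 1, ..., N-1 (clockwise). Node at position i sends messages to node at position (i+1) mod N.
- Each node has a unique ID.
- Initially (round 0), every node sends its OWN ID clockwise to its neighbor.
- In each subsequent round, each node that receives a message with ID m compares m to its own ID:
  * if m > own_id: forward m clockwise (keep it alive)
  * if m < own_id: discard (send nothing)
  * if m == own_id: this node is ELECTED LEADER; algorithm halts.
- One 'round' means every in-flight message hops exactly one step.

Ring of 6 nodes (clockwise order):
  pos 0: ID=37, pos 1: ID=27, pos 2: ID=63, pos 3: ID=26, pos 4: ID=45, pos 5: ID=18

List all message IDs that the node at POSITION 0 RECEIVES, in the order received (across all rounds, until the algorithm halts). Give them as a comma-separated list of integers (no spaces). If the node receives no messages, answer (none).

Answer: 18,45,63

Derivation:
Round 1: pos1(id27) recv 37: fwd; pos2(id63) recv 27: drop; pos3(id26) recv 63: fwd; pos4(id45) recv 26: drop; pos5(id18) recv 45: fwd; pos0(id37) recv 18: drop
Round 2: pos2(id63) recv 37: drop; pos4(id45) recv 63: fwd; pos0(id37) recv 45: fwd
Round 3: pos5(id18) recv 63: fwd; pos1(id27) recv 45: fwd
Round 4: pos0(id37) recv 63: fwd; pos2(id63) recv 45: drop
Round 5: pos1(id27) recv 63: fwd
Round 6: pos2(id63) recv 63: ELECTED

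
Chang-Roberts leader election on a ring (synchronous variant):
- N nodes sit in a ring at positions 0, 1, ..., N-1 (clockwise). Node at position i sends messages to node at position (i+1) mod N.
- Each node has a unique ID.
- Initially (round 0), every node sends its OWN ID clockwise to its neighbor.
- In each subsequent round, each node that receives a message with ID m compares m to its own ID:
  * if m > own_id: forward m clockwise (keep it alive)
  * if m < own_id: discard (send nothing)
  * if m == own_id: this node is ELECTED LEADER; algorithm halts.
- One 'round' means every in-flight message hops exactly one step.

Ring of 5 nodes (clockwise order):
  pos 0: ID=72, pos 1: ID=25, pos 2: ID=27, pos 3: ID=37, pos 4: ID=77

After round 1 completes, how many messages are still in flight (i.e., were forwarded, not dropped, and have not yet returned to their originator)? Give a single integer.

Round 1: pos1(id25) recv 72: fwd; pos2(id27) recv 25: drop; pos3(id37) recv 27: drop; pos4(id77) recv 37: drop; pos0(id72) recv 77: fwd
After round 1: 2 messages still in flight

Answer: 2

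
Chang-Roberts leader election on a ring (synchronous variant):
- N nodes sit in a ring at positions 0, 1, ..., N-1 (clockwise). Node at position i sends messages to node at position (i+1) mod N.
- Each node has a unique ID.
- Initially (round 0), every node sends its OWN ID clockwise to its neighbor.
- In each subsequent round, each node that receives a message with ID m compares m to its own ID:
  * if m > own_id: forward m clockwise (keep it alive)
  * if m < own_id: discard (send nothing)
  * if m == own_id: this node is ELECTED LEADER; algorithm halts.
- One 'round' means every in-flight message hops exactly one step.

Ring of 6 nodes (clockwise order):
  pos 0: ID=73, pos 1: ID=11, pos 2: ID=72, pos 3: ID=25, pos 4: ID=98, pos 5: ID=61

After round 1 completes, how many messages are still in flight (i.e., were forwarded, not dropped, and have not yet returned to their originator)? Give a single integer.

Round 1: pos1(id11) recv 73: fwd; pos2(id72) recv 11: drop; pos3(id25) recv 72: fwd; pos4(id98) recv 25: drop; pos5(id61) recv 98: fwd; pos0(id73) recv 61: drop
After round 1: 3 messages still in flight

Answer: 3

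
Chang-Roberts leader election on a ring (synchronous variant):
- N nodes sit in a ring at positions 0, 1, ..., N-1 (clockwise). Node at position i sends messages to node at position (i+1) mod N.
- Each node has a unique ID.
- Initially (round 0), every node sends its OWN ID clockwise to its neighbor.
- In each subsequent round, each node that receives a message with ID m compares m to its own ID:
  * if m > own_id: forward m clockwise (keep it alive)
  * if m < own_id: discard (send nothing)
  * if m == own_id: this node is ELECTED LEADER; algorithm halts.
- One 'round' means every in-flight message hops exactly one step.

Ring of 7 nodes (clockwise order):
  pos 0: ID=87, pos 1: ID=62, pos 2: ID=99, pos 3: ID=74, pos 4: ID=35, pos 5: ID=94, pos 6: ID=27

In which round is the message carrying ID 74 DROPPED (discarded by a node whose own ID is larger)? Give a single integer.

Round 1: pos1(id62) recv 87: fwd; pos2(id99) recv 62: drop; pos3(id74) recv 99: fwd; pos4(id35) recv 74: fwd; pos5(id94) recv 35: drop; pos6(id27) recv 94: fwd; pos0(id87) recv 27: drop
Round 2: pos2(id99) recv 87: drop; pos4(id35) recv 99: fwd; pos5(id94) recv 74: drop; pos0(id87) recv 94: fwd
Round 3: pos5(id94) recv 99: fwd; pos1(id62) recv 94: fwd
Round 4: pos6(id27) recv 99: fwd; pos2(id99) recv 94: drop
Round 5: pos0(id87) recv 99: fwd
Round 6: pos1(id62) recv 99: fwd
Round 7: pos2(id99) recv 99: ELECTED
Message ID 74 originates at pos 3; dropped at pos 5 in round 2

Answer: 2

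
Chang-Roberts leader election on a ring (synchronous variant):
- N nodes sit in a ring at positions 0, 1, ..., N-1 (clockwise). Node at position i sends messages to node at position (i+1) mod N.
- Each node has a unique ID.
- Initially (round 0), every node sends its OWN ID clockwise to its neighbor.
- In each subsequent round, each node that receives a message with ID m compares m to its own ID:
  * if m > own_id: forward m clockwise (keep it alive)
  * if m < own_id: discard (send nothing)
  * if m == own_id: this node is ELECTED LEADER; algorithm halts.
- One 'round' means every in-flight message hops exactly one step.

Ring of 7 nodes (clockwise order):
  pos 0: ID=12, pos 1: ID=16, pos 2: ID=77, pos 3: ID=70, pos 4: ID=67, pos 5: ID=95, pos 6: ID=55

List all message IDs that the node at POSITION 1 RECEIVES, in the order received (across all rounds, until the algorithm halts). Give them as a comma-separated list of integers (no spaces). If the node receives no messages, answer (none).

Round 1: pos1(id16) recv 12: drop; pos2(id77) recv 16: drop; pos3(id70) recv 77: fwd; pos4(id67) recv 70: fwd; pos5(id95) recv 67: drop; pos6(id55) recv 95: fwd; pos0(id12) recv 55: fwd
Round 2: pos4(id67) recv 77: fwd; pos5(id95) recv 70: drop; pos0(id12) recv 95: fwd; pos1(id16) recv 55: fwd
Round 3: pos5(id95) recv 77: drop; pos1(id16) recv 95: fwd; pos2(id77) recv 55: drop
Round 4: pos2(id77) recv 95: fwd
Round 5: pos3(id70) recv 95: fwd
Round 6: pos4(id67) recv 95: fwd
Round 7: pos5(id95) recv 95: ELECTED

Answer: 12,55,95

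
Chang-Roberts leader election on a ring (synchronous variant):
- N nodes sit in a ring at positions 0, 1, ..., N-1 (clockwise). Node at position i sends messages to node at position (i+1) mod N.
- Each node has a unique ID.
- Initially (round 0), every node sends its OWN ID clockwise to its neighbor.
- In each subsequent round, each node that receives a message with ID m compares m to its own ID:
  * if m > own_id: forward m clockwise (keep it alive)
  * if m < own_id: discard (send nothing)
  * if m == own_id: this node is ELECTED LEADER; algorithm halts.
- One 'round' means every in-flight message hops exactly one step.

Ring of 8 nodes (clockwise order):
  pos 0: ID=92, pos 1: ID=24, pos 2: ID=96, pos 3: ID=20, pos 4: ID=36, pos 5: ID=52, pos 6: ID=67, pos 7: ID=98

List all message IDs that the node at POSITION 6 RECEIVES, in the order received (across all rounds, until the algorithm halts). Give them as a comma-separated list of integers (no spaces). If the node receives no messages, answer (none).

Answer: 52,96,98

Derivation:
Round 1: pos1(id24) recv 92: fwd; pos2(id96) recv 24: drop; pos3(id20) recv 96: fwd; pos4(id36) recv 20: drop; pos5(id52) recv 36: drop; pos6(id67) recv 52: drop; pos7(id98) recv 67: drop; pos0(id92) recv 98: fwd
Round 2: pos2(id96) recv 92: drop; pos4(id36) recv 96: fwd; pos1(id24) recv 98: fwd
Round 3: pos5(id52) recv 96: fwd; pos2(id96) recv 98: fwd
Round 4: pos6(id67) recv 96: fwd; pos3(id20) recv 98: fwd
Round 5: pos7(id98) recv 96: drop; pos4(id36) recv 98: fwd
Round 6: pos5(id52) recv 98: fwd
Round 7: pos6(id67) recv 98: fwd
Round 8: pos7(id98) recv 98: ELECTED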